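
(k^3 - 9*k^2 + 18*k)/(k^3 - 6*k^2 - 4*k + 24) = k*(k - 3)/(k^2 - 4)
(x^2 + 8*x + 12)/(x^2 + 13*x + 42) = (x + 2)/(x + 7)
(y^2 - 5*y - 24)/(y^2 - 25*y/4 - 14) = 4*(y + 3)/(4*y + 7)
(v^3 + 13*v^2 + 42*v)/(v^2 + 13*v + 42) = v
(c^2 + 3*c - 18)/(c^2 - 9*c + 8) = (c^2 + 3*c - 18)/(c^2 - 9*c + 8)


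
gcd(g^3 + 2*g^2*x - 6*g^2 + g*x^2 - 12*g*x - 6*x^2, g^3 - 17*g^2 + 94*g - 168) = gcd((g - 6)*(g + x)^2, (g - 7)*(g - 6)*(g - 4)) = g - 6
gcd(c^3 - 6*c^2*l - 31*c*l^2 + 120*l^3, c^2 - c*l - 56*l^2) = c - 8*l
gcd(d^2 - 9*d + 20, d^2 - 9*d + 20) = d^2 - 9*d + 20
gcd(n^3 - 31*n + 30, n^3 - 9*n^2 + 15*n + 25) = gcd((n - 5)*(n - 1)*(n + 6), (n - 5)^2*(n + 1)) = n - 5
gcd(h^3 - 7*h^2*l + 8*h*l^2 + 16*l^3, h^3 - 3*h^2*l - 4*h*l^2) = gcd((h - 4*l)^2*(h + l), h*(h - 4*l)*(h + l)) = h^2 - 3*h*l - 4*l^2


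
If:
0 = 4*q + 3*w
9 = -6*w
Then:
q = 9/8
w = -3/2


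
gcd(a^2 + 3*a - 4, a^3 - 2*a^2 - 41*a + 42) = a - 1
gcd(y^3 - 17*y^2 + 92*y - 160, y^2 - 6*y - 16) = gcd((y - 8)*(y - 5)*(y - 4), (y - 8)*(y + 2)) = y - 8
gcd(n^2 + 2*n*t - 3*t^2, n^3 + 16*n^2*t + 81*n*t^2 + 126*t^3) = n + 3*t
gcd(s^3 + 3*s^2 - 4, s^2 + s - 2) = s^2 + s - 2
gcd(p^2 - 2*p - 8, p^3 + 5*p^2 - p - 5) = 1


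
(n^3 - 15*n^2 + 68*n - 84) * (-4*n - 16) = -4*n^4 + 44*n^3 - 32*n^2 - 752*n + 1344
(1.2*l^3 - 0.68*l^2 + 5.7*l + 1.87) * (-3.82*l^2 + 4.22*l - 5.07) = -4.584*l^5 + 7.6616*l^4 - 30.7276*l^3 + 20.3582*l^2 - 21.0076*l - 9.4809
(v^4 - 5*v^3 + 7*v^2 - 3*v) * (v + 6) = v^5 + v^4 - 23*v^3 + 39*v^2 - 18*v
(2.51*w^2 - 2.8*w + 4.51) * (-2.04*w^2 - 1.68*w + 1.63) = -5.1204*w^4 + 1.4952*w^3 - 0.405100000000001*w^2 - 12.1408*w + 7.3513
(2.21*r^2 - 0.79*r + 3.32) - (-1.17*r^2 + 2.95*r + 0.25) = 3.38*r^2 - 3.74*r + 3.07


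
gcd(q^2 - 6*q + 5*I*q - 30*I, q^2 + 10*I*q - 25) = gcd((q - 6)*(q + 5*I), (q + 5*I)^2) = q + 5*I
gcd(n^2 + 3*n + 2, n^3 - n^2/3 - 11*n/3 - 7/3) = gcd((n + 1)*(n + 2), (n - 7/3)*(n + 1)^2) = n + 1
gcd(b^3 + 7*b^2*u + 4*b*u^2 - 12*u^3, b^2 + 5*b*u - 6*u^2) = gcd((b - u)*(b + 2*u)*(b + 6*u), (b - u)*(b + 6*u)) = -b^2 - 5*b*u + 6*u^2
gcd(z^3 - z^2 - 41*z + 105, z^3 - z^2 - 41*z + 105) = z^3 - z^2 - 41*z + 105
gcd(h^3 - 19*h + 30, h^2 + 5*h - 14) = h - 2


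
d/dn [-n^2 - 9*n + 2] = -2*n - 9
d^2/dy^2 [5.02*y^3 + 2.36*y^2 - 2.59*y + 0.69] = 30.12*y + 4.72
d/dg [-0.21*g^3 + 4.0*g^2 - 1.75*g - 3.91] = -0.63*g^2 + 8.0*g - 1.75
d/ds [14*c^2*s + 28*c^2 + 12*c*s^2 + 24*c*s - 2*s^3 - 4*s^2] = 14*c^2 + 24*c*s + 24*c - 6*s^2 - 8*s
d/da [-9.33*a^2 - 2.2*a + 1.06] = -18.66*a - 2.2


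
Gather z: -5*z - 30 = -5*z - 30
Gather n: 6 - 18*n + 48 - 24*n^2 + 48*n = -24*n^2 + 30*n + 54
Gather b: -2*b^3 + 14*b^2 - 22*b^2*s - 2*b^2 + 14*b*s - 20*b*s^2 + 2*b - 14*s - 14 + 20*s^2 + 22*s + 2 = -2*b^3 + b^2*(12 - 22*s) + b*(-20*s^2 + 14*s + 2) + 20*s^2 + 8*s - 12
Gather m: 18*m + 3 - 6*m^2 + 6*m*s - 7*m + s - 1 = -6*m^2 + m*(6*s + 11) + s + 2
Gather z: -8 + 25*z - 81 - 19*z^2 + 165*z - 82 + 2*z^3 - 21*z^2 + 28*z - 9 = 2*z^3 - 40*z^2 + 218*z - 180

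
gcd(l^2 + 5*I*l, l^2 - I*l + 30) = l + 5*I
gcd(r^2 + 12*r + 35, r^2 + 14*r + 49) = r + 7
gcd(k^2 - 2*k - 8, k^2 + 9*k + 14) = k + 2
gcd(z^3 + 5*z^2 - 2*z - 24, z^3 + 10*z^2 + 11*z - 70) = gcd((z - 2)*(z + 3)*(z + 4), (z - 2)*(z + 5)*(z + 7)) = z - 2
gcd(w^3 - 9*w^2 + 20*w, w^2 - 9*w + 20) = w^2 - 9*w + 20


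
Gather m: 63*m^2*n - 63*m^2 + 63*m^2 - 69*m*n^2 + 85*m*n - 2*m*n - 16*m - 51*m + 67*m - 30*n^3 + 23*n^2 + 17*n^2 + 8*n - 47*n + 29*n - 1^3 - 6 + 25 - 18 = 63*m^2*n + m*(-69*n^2 + 83*n) - 30*n^3 + 40*n^2 - 10*n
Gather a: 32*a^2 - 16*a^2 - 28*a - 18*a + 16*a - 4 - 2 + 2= 16*a^2 - 30*a - 4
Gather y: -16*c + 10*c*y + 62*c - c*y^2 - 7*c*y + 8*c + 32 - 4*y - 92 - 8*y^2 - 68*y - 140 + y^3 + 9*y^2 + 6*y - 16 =54*c + y^3 + y^2*(1 - c) + y*(3*c - 66) - 216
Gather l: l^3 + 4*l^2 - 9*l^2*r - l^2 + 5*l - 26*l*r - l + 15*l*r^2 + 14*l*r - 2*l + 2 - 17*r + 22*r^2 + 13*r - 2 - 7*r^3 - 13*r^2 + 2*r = l^3 + l^2*(3 - 9*r) + l*(15*r^2 - 12*r + 2) - 7*r^3 + 9*r^2 - 2*r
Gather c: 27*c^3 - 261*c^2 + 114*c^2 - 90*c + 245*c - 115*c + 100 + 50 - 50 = 27*c^3 - 147*c^2 + 40*c + 100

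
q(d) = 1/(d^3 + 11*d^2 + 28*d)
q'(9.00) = 0.00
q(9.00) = 0.00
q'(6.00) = 0.00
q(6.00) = 0.00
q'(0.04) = -22.32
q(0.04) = 0.88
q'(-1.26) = -0.01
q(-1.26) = -0.05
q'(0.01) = -357.14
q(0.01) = 3.56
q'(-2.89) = 0.06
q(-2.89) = -0.08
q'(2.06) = -0.01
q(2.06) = 0.01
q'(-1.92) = 0.01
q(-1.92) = -0.05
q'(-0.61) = -0.09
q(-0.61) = -0.08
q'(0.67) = -0.08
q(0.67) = 0.04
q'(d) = (-3*d^2 - 22*d - 28)/(d^3 + 11*d^2 + 28*d)^2 = (-3*d^2 - 22*d - 28)/(d^2*(d^2 + 11*d + 28)^2)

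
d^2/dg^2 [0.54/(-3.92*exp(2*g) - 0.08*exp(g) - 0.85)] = (-0.54*(7.84*exp(g) + 0.08)*(15.68*exp(g) + 0.16)*exp(g) + (8.4672*exp(g) + 0.0432)*(3.92*exp(2*g) + 0.08*exp(g) + 0.85))*exp(g)/(3.92*exp(2*g) + 0.08*exp(g) + 0.85)^3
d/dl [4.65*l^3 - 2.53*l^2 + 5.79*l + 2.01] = 13.95*l^2 - 5.06*l + 5.79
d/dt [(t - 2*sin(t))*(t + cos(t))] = -(t - 2*sin(t))*(sin(t) - 1) - (t + cos(t))*(2*cos(t) - 1)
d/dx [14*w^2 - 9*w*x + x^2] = -9*w + 2*x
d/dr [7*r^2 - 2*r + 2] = 14*r - 2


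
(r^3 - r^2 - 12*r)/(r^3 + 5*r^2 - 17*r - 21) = r*(r^2 - r - 12)/(r^3 + 5*r^2 - 17*r - 21)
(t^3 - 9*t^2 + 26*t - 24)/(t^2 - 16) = (t^2 - 5*t + 6)/(t + 4)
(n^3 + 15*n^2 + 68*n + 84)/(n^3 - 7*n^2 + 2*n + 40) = (n^2 + 13*n + 42)/(n^2 - 9*n + 20)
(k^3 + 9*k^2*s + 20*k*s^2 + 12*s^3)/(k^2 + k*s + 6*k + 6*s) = (k^2 + 8*k*s + 12*s^2)/(k + 6)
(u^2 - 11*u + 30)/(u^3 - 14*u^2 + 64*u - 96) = (u - 5)/(u^2 - 8*u + 16)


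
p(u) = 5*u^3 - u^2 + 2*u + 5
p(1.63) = 27.26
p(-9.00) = -3739.00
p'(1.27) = 23.65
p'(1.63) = 38.59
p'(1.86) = 50.17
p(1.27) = 16.17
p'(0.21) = 2.24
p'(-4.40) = 301.20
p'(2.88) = 120.66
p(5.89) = 1003.77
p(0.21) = 5.42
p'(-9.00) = 1235.00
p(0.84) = 8.94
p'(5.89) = 510.60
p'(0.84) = 10.90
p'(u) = 15*u^2 - 2*u + 2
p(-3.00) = -145.00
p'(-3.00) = 143.00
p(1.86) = 37.43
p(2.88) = 121.90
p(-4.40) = -449.08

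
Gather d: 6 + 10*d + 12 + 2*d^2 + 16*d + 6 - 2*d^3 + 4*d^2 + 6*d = -2*d^3 + 6*d^2 + 32*d + 24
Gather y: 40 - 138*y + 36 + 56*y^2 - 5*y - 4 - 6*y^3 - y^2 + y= -6*y^3 + 55*y^2 - 142*y + 72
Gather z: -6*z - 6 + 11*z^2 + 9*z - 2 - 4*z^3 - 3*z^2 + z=-4*z^3 + 8*z^2 + 4*z - 8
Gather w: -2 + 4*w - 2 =4*w - 4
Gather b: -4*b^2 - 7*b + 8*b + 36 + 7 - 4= -4*b^2 + b + 39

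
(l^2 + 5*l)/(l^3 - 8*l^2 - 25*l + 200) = l/(l^2 - 13*l + 40)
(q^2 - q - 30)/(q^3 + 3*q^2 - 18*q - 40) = (q - 6)/(q^2 - 2*q - 8)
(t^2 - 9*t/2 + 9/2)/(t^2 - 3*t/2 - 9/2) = (2*t - 3)/(2*t + 3)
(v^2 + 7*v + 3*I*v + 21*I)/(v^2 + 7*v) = (v + 3*I)/v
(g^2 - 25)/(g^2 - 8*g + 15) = (g + 5)/(g - 3)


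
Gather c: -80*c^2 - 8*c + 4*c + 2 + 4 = -80*c^2 - 4*c + 6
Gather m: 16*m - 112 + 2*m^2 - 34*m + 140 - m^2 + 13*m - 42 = m^2 - 5*m - 14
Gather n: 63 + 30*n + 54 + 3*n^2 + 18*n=3*n^2 + 48*n + 117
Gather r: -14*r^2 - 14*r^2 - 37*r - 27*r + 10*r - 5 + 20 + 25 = -28*r^2 - 54*r + 40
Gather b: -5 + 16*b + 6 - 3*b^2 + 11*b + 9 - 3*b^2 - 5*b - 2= -6*b^2 + 22*b + 8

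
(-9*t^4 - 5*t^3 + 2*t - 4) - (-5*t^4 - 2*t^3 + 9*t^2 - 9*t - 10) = -4*t^4 - 3*t^3 - 9*t^2 + 11*t + 6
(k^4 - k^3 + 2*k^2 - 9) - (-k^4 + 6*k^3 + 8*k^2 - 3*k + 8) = 2*k^4 - 7*k^3 - 6*k^2 + 3*k - 17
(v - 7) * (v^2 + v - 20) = v^3 - 6*v^2 - 27*v + 140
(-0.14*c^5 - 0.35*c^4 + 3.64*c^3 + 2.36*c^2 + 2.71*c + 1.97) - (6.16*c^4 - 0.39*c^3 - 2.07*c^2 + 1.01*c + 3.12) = -0.14*c^5 - 6.51*c^4 + 4.03*c^3 + 4.43*c^2 + 1.7*c - 1.15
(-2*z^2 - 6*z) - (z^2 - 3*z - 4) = -3*z^2 - 3*z + 4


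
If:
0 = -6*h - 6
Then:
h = -1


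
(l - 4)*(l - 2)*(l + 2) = l^3 - 4*l^2 - 4*l + 16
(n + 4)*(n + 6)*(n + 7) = n^3 + 17*n^2 + 94*n + 168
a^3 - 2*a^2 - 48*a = a*(a - 8)*(a + 6)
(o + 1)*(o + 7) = o^2 + 8*o + 7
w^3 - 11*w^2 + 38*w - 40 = (w - 5)*(w - 4)*(w - 2)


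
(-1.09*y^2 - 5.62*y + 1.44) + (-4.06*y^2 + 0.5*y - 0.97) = -5.15*y^2 - 5.12*y + 0.47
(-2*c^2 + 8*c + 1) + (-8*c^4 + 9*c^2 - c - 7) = -8*c^4 + 7*c^2 + 7*c - 6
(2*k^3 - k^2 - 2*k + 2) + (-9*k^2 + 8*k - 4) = 2*k^3 - 10*k^2 + 6*k - 2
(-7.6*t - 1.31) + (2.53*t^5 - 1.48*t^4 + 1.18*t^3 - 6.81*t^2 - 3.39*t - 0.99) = 2.53*t^5 - 1.48*t^4 + 1.18*t^3 - 6.81*t^2 - 10.99*t - 2.3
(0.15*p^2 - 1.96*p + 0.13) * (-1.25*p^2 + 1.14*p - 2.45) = -0.1875*p^4 + 2.621*p^3 - 2.7644*p^2 + 4.9502*p - 0.3185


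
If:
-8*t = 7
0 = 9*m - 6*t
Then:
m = -7/12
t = -7/8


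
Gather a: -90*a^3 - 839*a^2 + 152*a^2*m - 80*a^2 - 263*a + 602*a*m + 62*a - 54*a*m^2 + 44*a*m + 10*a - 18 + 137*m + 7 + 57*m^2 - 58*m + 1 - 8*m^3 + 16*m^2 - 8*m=-90*a^3 + a^2*(152*m - 919) + a*(-54*m^2 + 646*m - 191) - 8*m^3 + 73*m^2 + 71*m - 10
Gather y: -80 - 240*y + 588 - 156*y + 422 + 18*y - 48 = 882 - 378*y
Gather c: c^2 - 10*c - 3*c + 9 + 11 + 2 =c^2 - 13*c + 22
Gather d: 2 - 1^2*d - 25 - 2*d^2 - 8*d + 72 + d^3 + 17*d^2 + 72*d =d^3 + 15*d^2 + 63*d + 49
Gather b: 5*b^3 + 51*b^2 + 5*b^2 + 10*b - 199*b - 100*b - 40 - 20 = 5*b^3 + 56*b^2 - 289*b - 60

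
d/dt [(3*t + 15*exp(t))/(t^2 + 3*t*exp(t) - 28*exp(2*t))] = 3*(-(t + 5*exp(t))*(3*t*exp(t) + 2*t - 56*exp(2*t) + 3*exp(t)) + (5*exp(t) + 1)*(t^2 + 3*t*exp(t) - 28*exp(2*t)))/(t^2 + 3*t*exp(t) - 28*exp(2*t))^2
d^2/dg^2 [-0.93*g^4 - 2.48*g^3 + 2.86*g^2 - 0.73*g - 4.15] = -11.16*g^2 - 14.88*g + 5.72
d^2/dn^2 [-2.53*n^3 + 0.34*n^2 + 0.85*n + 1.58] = 0.68 - 15.18*n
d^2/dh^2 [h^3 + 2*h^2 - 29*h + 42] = 6*h + 4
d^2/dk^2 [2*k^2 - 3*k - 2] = 4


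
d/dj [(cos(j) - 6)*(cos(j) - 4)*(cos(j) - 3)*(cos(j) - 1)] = 2*(-2*cos(j)^3 + 21*cos(j)^2 - 67*cos(j) + 63)*sin(j)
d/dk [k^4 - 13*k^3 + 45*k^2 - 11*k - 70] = 4*k^3 - 39*k^2 + 90*k - 11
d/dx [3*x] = 3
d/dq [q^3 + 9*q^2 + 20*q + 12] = 3*q^2 + 18*q + 20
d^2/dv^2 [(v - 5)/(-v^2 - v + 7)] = 2*(-(v - 5)*(2*v + 1)^2 + (3*v - 4)*(v^2 + v - 7))/(v^2 + v - 7)^3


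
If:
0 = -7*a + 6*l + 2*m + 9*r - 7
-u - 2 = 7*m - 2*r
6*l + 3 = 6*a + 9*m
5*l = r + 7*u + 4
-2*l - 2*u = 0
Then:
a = 1685/2123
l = 901/2123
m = 185/2123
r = 2320/2123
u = -901/2123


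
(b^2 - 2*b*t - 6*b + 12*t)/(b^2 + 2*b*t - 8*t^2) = (b - 6)/(b + 4*t)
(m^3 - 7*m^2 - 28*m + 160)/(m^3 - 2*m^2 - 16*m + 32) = (m^2 - 3*m - 40)/(m^2 + 2*m - 8)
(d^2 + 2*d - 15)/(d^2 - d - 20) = (-d^2 - 2*d + 15)/(-d^2 + d + 20)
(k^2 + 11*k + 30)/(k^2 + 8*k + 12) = (k + 5)/(k + 2)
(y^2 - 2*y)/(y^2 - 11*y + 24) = y*(y - 2)/(y^2 - 11*y + 24)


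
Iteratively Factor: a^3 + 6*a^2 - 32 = (a + 4)*(a^2 + 2*a - 8) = (a - 2)*(a + 4)*(a + 4)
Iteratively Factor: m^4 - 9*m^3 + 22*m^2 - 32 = (m + 1)*(m^3 - 10*m^2 + 32*m - 32) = (m - 2)*(m + 1)*(m^2 - 8*m + 16) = (m - 4)*(m - 2)*(m + 1)*(m - 4)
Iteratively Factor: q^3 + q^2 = (q + 1)*(q^2) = q*(q + 1)*(q)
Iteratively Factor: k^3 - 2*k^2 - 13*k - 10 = (k + 1)*(k^2 - 3*k - 10) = (k - 5)*(k + 1)*(k + 2)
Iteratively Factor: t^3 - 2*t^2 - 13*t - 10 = (t + 1)*(t^2 - 3*t - 10) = (t - 5)*(t + 1)*(t + 2)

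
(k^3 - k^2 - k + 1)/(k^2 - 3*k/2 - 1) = 2*(-k^3 + k^2 + k - 1)/(-2*k^2 + 3*k + 2)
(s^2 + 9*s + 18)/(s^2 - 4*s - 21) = (s + 6)/(s - 7)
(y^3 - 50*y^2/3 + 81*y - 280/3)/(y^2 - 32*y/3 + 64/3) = (3*y^2 - 26*y + 35)/(3*y - 8)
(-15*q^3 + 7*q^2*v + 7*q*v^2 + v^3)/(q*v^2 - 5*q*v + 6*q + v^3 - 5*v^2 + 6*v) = (-15*q^3 + 7*q^2*v + 7*q*v^2 + v^3)/(q*v^2 - 5*q*v + 6*q + v^3 - 5*v^2 + 6*v)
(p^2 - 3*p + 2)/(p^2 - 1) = (p - 2)/(p + 1)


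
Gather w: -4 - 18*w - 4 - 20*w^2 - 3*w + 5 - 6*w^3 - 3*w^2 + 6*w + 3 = -6*w^3 - 23*w^2 - 15*w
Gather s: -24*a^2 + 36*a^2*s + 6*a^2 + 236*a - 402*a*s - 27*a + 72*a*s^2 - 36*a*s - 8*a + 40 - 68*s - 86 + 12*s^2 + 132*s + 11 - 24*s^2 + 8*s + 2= -18*a^2 + 201*a + s^2*(72*a - 12) + s*(36*a^2 - 438*a + 72) - 33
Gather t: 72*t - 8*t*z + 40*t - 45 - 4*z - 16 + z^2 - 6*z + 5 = t*(112 - 8*z) + z^2 - 10*z - 56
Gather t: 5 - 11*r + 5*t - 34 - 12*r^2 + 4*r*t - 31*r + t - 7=-12*r^2 - 42*r + t*(4*r + 6) - 36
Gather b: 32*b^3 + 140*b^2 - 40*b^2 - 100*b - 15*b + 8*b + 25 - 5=32*b^3 + 100*b^2 - 107*b + 20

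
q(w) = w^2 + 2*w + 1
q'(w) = 2*w + 2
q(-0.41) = 0.35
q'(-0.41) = 1.18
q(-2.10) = 1.21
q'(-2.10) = -2.20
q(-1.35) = 0.12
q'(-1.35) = -0.70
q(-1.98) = 0.96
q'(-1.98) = -1.96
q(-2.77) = 3.13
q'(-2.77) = -3.54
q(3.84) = 23.43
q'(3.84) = 9.68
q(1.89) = 8.35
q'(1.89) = 5.78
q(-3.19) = 4.80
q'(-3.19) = -4.38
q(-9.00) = 64.00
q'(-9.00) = -16.00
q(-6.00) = 25.00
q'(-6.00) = -10.00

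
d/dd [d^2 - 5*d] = 2*d - 5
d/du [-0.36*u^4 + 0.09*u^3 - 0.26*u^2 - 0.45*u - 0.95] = -1.44*u^3 + 0.27*u^2 - 0.52*u - 0.45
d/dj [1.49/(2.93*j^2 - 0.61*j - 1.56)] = (0.9089 - 8.7314*j)/(-2.93*j^2 + 0.61*j + 1.56)^2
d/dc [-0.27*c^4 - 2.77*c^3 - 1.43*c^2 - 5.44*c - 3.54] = -1.08*c^3 - 8.31*c^2 - 2.86*c - 5.44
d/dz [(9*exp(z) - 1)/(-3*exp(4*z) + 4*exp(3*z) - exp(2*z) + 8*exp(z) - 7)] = (2*(9*exp(z) - 1)*(6*exp(3*z) - 6*exp(2*z) + exp(z) - 4) - 27*exp(4*z) + 36*exp(3*z) - 9*exp(2*z) + 72*exp(z) - 63)*exp(z)/(3*exp(4*z) - 4*exp(3*z) + exp(2*z) - 8*exp(z) + 7)^2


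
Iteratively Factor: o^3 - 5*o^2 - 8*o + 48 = (o - 4)*(o^2 - o - 12) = (o - 4)*(o + 3)*(o - 4)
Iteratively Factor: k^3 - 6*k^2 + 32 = (k - 4)*(k^2 - 2*k - 8) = (k - 4)*(k + 2)*(k - 4)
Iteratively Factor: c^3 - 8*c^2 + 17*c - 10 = (c - 5)*(c^2 - 3*c + 2) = (c - 5)*(c - 2)*(c - 1)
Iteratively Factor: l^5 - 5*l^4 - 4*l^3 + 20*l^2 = (l + 2)*(l^4 - 7*l^3 + 10*l^2) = l*(l + 2)*(l^3 - 7*l^2 + 10*l) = l*(l - 5)*(l + 2)*(l^2 - 2*l) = l^2*(l - 5)*(l + 2)*(l - 2)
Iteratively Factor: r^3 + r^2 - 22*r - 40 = (r + 2)*(r^2 - r - 20) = (r + 2)*(r + 4)*(r - 5)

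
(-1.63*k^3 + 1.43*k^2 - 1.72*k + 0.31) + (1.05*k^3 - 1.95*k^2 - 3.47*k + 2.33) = -0.58*k^3 - 0.52*k^2 - 5.19*k + 2.64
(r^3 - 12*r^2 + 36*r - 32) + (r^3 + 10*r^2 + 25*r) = 2*r^3 - 2*r^2 + 61*r - 32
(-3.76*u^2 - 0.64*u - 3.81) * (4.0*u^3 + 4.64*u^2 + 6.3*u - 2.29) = -15.04*u^5 - 20.0064*u^4 - 41.8976*u^3 - 13.1*u^2 - 22.5374*u + 8.7249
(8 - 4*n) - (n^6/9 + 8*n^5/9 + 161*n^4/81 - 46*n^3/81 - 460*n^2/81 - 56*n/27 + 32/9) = -n^6/9 - 8*n^5/9 - 161*n^4/81 + 46*n^3/81 + 460*n^2/81 - 52*n/27 + 40/9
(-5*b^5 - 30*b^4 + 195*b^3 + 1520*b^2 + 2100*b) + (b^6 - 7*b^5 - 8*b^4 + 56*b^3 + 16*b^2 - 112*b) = b^6 - 12*b^5 - 38*b^4 + 251*b^3 + 1536*b^2 + 1988*b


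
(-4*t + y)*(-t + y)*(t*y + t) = 4*t^3*y + 4*t^3 - 5*t^2*y^2 - 5*t^2*y + t*y^3 + t*y^2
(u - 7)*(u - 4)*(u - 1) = u^3 - 12*u^2 + 39*u - 28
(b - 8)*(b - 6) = b^2 - 14*b + 48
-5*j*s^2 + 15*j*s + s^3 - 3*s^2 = s*(-5*j + s)*(s - 3)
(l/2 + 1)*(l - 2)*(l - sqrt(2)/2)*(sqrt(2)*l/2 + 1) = sqrt(2)*l^4/4 + l^3/4 - 5*sqrt(2)*l^2/4 - l + sqrt(2)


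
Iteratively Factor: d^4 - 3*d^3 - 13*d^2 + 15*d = (d + 3)*(d^3 - 6*d^2 + 5*d) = d*(d + 3)*(d^2 - 6*d + 5) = d*(d - 1)*(d + 3)*(d - 5)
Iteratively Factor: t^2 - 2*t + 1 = (t - 1)*(t - 1)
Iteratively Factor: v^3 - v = (v - 1)*(v^2 + v) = v*(v - 1)*(v + 1)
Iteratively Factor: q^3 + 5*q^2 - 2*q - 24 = (q + 4)*(q^2 + q - 6) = (q - 2)*(q + 4)*(q + 3)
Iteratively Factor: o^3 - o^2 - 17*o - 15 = (o + 1)*(o^2 - 2*o - 15) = (o + 1)*(o + 3)*(o - 5)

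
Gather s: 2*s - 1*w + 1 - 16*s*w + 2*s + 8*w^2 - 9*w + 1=s*(4 - 16*w) + 8*w^2 - 10*w + 2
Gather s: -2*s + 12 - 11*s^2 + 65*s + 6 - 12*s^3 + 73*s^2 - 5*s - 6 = -12*s^3 + 62*s^2 + 58*s + 12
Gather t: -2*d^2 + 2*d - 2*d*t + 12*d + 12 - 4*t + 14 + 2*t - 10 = -2*d^2 + 14*d + t*(-2*d - 2) + 16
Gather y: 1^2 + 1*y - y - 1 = 0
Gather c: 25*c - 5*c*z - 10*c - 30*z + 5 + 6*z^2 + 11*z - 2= c*(15 - 5*z) + 6*z^2 - 19*z + 3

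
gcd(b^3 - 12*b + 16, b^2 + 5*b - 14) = b - 2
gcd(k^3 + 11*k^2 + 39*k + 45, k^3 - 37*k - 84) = k + 3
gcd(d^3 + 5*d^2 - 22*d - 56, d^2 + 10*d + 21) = d + 7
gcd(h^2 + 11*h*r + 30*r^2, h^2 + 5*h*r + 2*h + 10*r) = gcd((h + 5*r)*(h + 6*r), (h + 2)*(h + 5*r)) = h + 5*r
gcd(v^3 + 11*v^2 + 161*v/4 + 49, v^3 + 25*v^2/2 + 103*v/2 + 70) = v^2 + 15*v/2 + 14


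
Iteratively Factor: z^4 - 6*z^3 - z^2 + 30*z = (z)*(z^3 - 6*z^2 - z + 30) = z*(z - 5)*(z^2 - z - 6) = z*(z - 5)*(z + 2)*(z - 3)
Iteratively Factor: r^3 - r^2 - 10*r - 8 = (r - 4)*(r^2 + 3*r + 2) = (r - 4)*(r + 1)*(r + 2)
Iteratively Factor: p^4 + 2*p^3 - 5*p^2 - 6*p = (p + 3)*(p^3 - p^2 - 2*p) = (p + 1)*(p + 3)*(p^2 - 2*p) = (p - 2)*(p + 1)*(p + 3)*(p)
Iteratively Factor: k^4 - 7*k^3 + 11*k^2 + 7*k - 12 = (k - 4)*(k^3 - 3*k^2 - k + 3) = (k - 4)*(k - 1)*(k^2 - 2*k - 3) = (k - 4)*(k - 1)*(k + 1)*(k - 3)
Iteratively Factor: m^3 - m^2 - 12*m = (m)*(m^2 - m - 12) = m*(m - 4)*(m + 3)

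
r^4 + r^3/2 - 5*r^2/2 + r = r*(r - 1)*(r - 1/2)*(r + 2)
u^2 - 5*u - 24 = (u - 8)*(u + 3)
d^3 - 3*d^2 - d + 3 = (d - 3)*(d - 1)*(d + 1)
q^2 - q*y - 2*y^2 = (q - 2*y)*(q + y)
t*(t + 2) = t^2 + 2*t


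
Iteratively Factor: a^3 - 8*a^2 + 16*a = (a - 4)*(a^2 - 4*a) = a*(a - 4)*(a - 4)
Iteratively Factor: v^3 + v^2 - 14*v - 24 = (v - 4)*(v^2 + 5*v + 6) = (v - 4)*(v + 2)*(v + 3)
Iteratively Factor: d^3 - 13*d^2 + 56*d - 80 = (d - 4)*(d^2 - 9*d + 20) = (d - 5)*(d - 4)*(d - 4)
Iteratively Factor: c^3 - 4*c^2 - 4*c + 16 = (c - 2)*(c^2 - 2*c - 8) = (c - 4)*(c - 2)*(c + 2)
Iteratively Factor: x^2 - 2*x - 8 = (x + 2)*(x - 4)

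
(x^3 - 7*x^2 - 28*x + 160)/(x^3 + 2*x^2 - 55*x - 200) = (x - 4)/(x + 5)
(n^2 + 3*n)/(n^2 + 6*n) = (n + 3)/(n + 6)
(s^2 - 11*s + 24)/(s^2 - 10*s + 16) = (s - 3)/(s - 2)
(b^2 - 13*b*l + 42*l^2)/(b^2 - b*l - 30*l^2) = (b - 7*l)/(b + 5*l)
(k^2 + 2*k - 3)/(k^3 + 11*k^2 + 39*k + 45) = (k - 1)/(k^2 + 8*k + 15)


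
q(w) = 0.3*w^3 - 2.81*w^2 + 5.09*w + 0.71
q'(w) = 0.9*w^2 - 5.62*w + 5.09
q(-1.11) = -8.81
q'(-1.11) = 12.44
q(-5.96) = -192.95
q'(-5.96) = 70.55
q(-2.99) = -47.65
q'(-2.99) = 29.94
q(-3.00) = -47.95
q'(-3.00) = 30.05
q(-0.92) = -6.58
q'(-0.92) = 11.02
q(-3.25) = -55.81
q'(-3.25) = 32.86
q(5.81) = -5.73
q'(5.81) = 2.82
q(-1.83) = -19.85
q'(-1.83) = 18.39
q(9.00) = 37.61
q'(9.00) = 27.41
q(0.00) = 0.71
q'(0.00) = 5.09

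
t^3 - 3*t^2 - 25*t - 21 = (t - 7)*(t + 1)*(t + 3)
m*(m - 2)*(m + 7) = m^3 + 5*m^2 - 14*m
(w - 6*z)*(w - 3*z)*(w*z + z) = w^3*z - 9*w^2*z^2 + w^2*z + 18*w*z^3 - 9*w*z^2 + 18*z^3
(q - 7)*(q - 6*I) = q^2 - 7*q - 6*I*q + 42*I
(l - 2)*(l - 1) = l^2 - 3*l + 2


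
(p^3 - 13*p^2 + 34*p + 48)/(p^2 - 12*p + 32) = (p^2 - 5*p - 6)/(p - 4)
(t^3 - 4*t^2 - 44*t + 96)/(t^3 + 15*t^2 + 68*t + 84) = (t^2 - 10*t + 16)/(t^2 + 9*t + 14)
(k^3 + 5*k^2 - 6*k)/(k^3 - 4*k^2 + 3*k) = (k + 6)/(k - 3)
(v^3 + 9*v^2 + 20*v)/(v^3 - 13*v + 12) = v*(v + 5)/(v^2 - 4*v + 3)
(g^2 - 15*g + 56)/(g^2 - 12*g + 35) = (g - 8)/(g - 5)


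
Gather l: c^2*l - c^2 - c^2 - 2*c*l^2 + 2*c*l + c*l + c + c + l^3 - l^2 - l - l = -2*c^2 + 2*c + l^3 + l^2*(-2*c - 1) + l*(c^2 + 3*c - 2)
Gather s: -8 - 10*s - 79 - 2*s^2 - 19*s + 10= -2*s^2 - 29*s - 77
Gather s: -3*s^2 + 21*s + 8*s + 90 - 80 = -3*s^2 + 29*s + 10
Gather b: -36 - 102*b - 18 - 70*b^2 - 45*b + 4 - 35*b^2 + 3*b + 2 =-105*b^2 - 144*b - 48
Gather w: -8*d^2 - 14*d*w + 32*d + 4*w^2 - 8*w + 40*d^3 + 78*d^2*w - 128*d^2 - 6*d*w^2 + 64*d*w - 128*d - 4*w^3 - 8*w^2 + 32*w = 40*d^3 - 136*d^2 - 96*d - 4*w^3 + w^2*(-6*d - 4) + w*(78*d^2 + 50*d + 24)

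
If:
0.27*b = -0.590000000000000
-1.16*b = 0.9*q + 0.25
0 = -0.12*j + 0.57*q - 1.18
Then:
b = -2.19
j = 2.23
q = 2.54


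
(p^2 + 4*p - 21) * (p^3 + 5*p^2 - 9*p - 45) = p^5 + 9*p^4 - 10*p^3 - 186*p^2 + 9*p + 945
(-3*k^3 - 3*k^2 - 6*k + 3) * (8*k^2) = -24*k^5 - 24*k^4 - 48*k^3 + 24*k^2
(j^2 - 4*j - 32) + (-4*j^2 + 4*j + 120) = 88 - 3*j^2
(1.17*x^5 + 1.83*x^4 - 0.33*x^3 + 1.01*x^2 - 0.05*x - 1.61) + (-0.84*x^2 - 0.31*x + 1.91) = 1.17*x^5 + 1.83*x^4 - 0.33*x^3 + 0.17*x^2 - 0.36*x + 0.3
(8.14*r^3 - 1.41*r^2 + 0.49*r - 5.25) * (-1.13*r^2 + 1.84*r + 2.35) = -9.1982*r^5 + 16.5709*r^4 + 15.9809*r^3 + 3.5206*r^2 - 8.5085*r - 12.3375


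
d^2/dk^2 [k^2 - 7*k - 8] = 2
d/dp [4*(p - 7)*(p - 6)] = 8*p - 52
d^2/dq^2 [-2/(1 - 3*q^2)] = 12*(9*q^2 + 1)/(3*q^2 - 1)^3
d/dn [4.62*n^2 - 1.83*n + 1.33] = 9.24*n - 1.83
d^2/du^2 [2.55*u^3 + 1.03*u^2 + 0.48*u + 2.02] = 15.3*u + 2.06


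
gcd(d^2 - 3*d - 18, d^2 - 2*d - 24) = d - 6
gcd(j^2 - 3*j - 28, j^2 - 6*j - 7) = j - 7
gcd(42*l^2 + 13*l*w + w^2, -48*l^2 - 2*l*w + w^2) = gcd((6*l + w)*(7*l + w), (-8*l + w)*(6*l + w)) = 6*l + w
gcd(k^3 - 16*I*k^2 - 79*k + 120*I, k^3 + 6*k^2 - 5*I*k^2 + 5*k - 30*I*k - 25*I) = k - 5*I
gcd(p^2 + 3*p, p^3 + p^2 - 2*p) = p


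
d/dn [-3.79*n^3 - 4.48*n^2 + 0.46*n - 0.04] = -11.37*n^2 - 8.96*n + 0.46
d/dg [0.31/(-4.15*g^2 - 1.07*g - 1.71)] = (2.573*g + 0.3317)/(4.15*g^2 + 1.07*g + 1.71)^2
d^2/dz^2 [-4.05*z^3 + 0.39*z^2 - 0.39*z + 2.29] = 0.78 - 24.3*z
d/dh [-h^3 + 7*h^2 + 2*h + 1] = -3*h^2 + 14*h + 2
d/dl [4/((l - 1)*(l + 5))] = 8*(-l - 2)/(l^4 + 8*l^3 + 6*l^2 - 40*l + 25)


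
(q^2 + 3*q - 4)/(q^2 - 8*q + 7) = (q + 4)/(q - 7)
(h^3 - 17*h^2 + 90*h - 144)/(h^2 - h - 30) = (h^2 - 11*h + 24)/(h + 5)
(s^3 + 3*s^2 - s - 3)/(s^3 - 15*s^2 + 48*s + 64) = (s^2 + 2*s - 3)/(s^2 - 16*s + 64)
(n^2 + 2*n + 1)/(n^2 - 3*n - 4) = (n + 1)/(n - 4)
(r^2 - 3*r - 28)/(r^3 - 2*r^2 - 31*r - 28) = 1/(r + 1)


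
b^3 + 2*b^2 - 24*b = b*(b - 4)*(b + 6)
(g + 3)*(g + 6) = g^2 + 9*g + 18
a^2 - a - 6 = (a - 3)*(a + 2)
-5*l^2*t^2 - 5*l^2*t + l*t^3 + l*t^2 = t*(-5*l + t)*(l*t + l)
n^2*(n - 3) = n^3 - 3*n^2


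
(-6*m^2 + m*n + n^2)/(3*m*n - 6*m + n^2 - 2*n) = (-2*m + n)/(n - 2)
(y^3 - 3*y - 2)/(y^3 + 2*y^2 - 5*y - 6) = (y + 1)/(y + 3)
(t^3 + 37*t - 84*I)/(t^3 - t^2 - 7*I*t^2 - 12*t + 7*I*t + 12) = (t + 7*I)/(t - 1)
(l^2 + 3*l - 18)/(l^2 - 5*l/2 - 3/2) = 2*(l + 6)/(2*l + 1)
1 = 1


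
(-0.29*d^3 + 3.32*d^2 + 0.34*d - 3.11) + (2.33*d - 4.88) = -0.29*d^3 + 3.32*d^2 + 2.67*d - 7.99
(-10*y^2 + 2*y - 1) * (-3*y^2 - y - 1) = 30*y^4 + 4*y^3 + 11*y^2 - y + 1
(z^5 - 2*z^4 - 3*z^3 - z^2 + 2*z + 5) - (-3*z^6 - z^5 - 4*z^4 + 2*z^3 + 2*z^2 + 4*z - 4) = 3*z^6 + 2*z^5 + 2*z^4 - 5*z^3 - 3*z^2 - 2*z + 9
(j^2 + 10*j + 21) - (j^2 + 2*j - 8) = 8*j + 29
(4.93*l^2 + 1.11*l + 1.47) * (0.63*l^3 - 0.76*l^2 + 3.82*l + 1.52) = 3.1059*l^5 - 3.0475*l^4 + 18.9151*l^3 + 10.6166*l^2 + 7.3026*l + 2.2344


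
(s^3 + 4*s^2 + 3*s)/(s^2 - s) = (s^2 + 4*s + 3)/(s - 1)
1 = 1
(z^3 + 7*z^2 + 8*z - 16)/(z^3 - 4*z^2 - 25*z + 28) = (z + 4)/(z - 7)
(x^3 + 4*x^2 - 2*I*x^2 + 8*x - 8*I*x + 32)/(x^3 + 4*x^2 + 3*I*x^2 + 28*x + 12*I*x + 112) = (x + 2*I)/(x + 7*I)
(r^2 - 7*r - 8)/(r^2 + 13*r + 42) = (r^2 - 7*r - 8)/(r^2 + 13*r + 42)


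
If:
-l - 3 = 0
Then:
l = -3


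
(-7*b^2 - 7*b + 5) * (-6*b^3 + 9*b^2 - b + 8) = 42*b^5 - 21*b^4 - 86*b^3 - 4*b^2 - 61*b + 40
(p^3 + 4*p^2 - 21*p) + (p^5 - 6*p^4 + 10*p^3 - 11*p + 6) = p^5 - 6*p^4 + 11*p^3 + 4*p^2 - 32*p + 6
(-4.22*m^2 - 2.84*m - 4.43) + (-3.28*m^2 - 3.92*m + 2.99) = -7.5*m^2 - 6.76*m - 1.44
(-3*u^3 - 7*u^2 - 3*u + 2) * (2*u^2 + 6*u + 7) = -6*u^5 - 32*u^4 - 69*u^3 - 63*u^2 - 9*u + 14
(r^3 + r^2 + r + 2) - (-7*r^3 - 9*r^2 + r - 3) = 8*r^3 + 10*r^2 + 5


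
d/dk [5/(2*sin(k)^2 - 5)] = -10*sin(2*k)/(cos(2*k) + 4)^2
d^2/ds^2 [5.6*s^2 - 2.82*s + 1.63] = 11.2000000000000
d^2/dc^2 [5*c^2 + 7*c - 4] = 10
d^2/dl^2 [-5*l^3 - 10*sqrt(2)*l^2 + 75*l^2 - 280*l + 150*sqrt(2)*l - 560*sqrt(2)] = -30*l - 20*sqrt(2) + 150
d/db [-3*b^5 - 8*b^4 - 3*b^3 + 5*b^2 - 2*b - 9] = -15*b^4 - 32*b^3 - 9*b^2 + 10*b - 2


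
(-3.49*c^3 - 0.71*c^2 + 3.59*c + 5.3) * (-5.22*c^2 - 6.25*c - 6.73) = 18.2178*c^5 + 25.5187*c^4 + 9.1854*c^3 - 45.3252*c^2 - 57.2857*c - 35.669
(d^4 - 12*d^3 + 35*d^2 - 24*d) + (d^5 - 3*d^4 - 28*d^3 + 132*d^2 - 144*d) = d^5 - 2*d^4 - 40*d^3 + 167*d^2 - 168*d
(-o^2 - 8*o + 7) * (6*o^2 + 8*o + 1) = -6*o^4 - 56*o^3 - 23*o^2 + 48*o + 7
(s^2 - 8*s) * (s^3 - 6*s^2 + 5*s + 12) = s^5 - 14*s^4 + 53*s^3 - 28*s^2 - 96*s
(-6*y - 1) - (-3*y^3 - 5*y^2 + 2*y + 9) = 3*y^3 + 5*y^2 - 8*y - 10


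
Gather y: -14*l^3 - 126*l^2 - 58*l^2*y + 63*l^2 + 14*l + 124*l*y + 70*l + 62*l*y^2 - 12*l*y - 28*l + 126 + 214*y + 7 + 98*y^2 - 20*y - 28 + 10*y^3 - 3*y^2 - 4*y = -14*l^3 - 63*l^2 + 56*l + 10*y^3 + y^2*(62*l + 95) + y*(-58*l^2 + 112*l + 190) + 105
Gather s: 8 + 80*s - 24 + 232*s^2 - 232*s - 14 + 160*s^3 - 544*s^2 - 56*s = 160*s^3 - 312*s^2 - 208*s - 30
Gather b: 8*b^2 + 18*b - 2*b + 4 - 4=8*b^2 + 16*b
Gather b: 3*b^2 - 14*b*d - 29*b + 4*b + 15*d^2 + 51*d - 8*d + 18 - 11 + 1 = 3*b^2 + b*(-14*d - 25) + 15*d^2 + 43*d + 8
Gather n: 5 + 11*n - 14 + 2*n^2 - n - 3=2*n^2 + 10*n - 12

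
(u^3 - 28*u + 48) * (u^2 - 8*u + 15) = u^5 - 8*u^4 - 13*u^3 + 272*u^2 - 804*u + 720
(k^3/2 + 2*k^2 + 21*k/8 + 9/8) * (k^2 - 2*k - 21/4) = k^5/2 + k^4 - 4*k^3 - 117*k^2/8 - 513*k/32 - 189/32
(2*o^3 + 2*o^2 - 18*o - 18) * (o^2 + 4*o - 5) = 2*o^5 + 10*o^4 - 20*o^3 - 100*o^2 + 18*o + 90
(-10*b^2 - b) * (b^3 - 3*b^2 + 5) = -10*b^5 + 29*b^4 + 3*b^3 - 50*b^2 - 5*b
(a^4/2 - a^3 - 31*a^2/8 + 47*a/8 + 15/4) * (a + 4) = a^5/2 + a^4 - 63*a^3/8 - 77*a^2/8 + 109*a/4 + 15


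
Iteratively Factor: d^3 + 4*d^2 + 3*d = (d + 1)*(d^2 + 3*d) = (d + 1)*(d + 3)*(d)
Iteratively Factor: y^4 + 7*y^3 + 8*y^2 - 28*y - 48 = (y + 4)*(y^3 + 3*y^2 - 4*y - 12) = (y + 3)*(y + 4)*(y^2 - 4) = (y - 2)*(y + 3)*(y + 4)*(y + 2)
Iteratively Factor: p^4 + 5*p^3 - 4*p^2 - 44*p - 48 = (p - 3)*(p^3 + 8*p^2 + 20*p + 16) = (p - 3)*(p + 2)*(p^2 + 6*p + 8) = (p - 3)*(p + 2)^2*(p + 4)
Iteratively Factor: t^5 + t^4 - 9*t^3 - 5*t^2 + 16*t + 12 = (t + 1)*(t^4 - 9*t^2 + 4*t + 12) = (t - 2)*(t + 1)*(t^3 + 2*t^2 - 5*t - 6) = (t - 2)*(t + 1)*(t + 3)*(t^2 - t - 2) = (t - 2)*(t + 1)^2*(t + 3)*(t - 2)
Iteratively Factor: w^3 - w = (w)*(w^2 - 1) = w*(w + 1)*(w - 1)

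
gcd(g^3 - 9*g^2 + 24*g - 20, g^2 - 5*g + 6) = g - 2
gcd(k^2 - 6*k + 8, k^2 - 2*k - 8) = k - 4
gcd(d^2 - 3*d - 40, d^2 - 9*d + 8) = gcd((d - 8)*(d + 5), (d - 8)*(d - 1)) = d - 8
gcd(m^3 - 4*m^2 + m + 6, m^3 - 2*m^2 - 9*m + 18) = m^2 - 5*m + 6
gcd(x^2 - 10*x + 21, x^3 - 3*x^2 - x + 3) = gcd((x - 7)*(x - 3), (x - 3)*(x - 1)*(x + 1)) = x - 3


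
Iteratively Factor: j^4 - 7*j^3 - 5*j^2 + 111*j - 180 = (j - 5)*(j^3 - 2*j^2 - 15*j + 36) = (j - 5)*(j - 3)*(j^2 + j - 12) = (j - 5)*(j - 3)*(j + 4)*(j - 3)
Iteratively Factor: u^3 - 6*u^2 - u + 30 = (u - 5)*(u^2 - u - 6) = (u - 5)*(u - 3)*(u + 2)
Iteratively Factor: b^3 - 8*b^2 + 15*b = (b - 3)*(b^2 - 5*b) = (b - 5)*(b - 3)*(b)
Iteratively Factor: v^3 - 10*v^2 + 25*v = (v - 5)*(v^2 - 5*v) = (v - 5)^2*(v)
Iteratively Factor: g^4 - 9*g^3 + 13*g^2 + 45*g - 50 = (g + 2)*(g^3 - 11*g^2 + 35*g - 25) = (g - 5)*(g + 2)*(g^2 - 6*g + 5) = (g - 5)*(g - 1)*(g + 2)*(g - 5)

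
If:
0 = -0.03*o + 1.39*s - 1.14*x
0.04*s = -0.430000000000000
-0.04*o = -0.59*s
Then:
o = -158.56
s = -10.75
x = -8.93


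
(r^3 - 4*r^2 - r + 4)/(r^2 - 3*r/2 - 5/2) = 2*(r^2 - 5*r + 4)/(2*r - 5)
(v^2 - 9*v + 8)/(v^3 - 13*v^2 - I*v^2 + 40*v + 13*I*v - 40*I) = (v - 1)/(v^2 - v*(5 + I) + 5*I)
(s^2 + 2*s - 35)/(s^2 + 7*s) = (s - 5)/s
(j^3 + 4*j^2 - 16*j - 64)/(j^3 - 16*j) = (j + 4)/j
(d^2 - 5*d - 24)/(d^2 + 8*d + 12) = (d^2 - 5*d - 24)/(d^2 + 8*d + 12)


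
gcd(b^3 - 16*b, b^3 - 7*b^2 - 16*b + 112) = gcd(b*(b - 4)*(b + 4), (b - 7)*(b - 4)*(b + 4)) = b^2 - 16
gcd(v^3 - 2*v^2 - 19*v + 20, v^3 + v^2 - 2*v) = v - 1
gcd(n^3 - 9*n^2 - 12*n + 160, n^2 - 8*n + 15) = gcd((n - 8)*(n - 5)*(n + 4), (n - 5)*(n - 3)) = n - 5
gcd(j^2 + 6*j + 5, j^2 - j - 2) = j + 1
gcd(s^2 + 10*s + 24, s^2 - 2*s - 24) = s + 4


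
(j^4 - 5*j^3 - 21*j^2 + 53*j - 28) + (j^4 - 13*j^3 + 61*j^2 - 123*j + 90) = 2*j^4 - 18*j^3 + 40*j^2 - 70*j + 62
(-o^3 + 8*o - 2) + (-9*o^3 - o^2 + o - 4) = -10*o^3 - o^2 + 9*o - 6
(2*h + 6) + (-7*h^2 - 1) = -7*h^2 + 2*h + 5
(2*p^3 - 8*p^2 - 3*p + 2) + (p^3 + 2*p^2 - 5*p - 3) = 3*p^3 - 6*p^2 - 8*p - 1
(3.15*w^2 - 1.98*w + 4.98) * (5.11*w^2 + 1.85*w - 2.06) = 16.0965*w^4 - 4.2903*w^3 + 15.2958*w^2 + 13.2918*w - 10.2588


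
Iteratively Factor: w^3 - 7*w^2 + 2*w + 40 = (w - 5)*(w^2 - 2*w - 8) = (w - 5)*(w + 2)*(w - 4)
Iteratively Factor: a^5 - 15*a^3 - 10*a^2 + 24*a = (a + 2)*(a^4 - 2*a^3 - 11*a^2 + 12*a) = (a - 4)*(a + 2)*(a^3 + 2*a^2 - 3*a) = a*(a - 4)*(a + 2)*(a^2 + 2*a - 3) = a*(a - 4)*(a - 1)*(a + 2)*(a + 3)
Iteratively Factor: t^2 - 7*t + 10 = (t - 2)*(t - 5)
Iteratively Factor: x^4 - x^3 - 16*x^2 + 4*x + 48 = (x + 3)*(x^3 - 4*x^2 - 4*x + 16) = (x - 2)*(x + 3)*(x^2 - 2*x - 8) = (x - 4)*(x - 2)*(x + 3)*(x + 2)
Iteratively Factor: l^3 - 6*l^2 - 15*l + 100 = (l + 4)*(l^2 - 10*l + 25) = (l - 5)*(l + 4)*(l - 5)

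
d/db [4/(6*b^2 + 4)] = -12*b/(3*b^2 + 2)^2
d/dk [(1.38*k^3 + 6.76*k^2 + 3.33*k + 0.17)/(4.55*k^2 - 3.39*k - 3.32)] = (6.279*k^4 - 9.3564*k^3 - 51.8127*k^2 - 46.4334*k - 10.4793)/(20.7025*k^4 - 30.849*k^3 - 18.7199*k^2 + 22.5096*k + 11.0224)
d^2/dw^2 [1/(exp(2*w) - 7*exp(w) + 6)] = ((7 - 4*exp(w))*(exp(2*w) - 7*exp(w) + 6) + 2*(2*exp(w) - 7)^2*exp(w))*exp(w)/(exp(2*w) - 7*exp(w) + 6)^3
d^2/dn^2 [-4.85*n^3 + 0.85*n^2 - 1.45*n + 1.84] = 1.7 - 29.1*n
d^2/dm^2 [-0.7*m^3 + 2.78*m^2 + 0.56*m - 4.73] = 5.56 - 4.2*m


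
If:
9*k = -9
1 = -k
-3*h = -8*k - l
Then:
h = l/3 - 8/3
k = -1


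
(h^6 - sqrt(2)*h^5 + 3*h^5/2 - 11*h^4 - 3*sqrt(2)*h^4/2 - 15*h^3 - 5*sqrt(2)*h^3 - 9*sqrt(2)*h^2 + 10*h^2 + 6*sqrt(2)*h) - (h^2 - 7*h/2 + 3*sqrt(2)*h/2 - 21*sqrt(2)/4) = h^6 - sqrt(2)*h^5 + 3*h^5/2 - 11*h^4 - 3*sqrt(2)*h^4/2 - 15*h^3 - 5*sqrt(2)*h^3 - 9*sqrt(2)*h^2 + 9*h^2 + 7*h/2 + 9*sqrt(2)*h/2 + 21*sqrt(2)/4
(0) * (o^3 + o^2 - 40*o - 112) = 0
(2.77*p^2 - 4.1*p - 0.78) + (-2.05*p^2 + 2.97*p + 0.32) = 0.72*p^2 - 1.13*p - 0.46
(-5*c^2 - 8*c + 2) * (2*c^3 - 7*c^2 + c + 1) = -10*c^5 + 19*c^4 + 55*c^3 - 27*c^2 - 6*c + 2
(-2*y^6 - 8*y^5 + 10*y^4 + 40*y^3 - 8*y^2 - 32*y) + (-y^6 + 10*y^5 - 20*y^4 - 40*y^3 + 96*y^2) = -3*y^6 + 2*y^5 - 10*y^4 + 88*y^2 - 32*y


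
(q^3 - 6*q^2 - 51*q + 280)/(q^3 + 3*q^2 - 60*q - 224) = (q - 5)/(q + 4)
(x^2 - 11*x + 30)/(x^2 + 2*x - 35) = (x - 6)/(x + 7)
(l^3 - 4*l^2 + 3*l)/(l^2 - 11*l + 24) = l*(l - 1)/(l - 8)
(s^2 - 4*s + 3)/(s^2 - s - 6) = (s - 1)/(s + 2)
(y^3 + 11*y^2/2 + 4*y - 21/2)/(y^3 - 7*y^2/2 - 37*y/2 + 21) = (y + 3)/(y - 6)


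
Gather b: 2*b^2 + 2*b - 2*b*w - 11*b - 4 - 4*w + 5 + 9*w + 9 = 2*b^2 + b*(-2*w - 9) + 5*w + 10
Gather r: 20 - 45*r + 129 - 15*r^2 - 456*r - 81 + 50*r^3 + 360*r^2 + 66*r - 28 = 50*r^3 + 345*r^2 - 435*r + 40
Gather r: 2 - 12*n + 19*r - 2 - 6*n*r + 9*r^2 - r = -12*n + 9*r^2 + r*(18 - 6*n)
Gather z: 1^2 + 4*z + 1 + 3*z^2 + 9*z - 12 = 3*z^2 + 13*z - 10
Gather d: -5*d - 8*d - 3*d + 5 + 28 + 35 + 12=80 - 16*d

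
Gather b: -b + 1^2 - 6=-b - 5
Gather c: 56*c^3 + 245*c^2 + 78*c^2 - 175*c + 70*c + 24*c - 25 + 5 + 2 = 56*c^3 + 323*c^2 - 81*c - 18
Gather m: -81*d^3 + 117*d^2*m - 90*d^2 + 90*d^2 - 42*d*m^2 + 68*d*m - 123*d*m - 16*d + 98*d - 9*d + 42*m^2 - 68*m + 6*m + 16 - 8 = -81*d^3 + 73*d + m^2*(42 - 42*d) + m*(117*d^2 - 55*d - 62) + 8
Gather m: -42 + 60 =18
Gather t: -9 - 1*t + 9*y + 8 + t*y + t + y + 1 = t*y + 10*y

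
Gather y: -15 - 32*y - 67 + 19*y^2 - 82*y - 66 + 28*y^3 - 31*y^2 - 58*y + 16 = 28*y^3 - 12*y^2 - 172*y - 132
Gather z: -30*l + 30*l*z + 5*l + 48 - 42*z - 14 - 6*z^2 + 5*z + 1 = -25*l - 6*z^2 + z*(30*l - 37) + 35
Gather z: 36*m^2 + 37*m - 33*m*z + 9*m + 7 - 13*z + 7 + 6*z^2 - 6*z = 36*m^2 + 46*m + 6*z^2 + z*(-33*m - 19) + 14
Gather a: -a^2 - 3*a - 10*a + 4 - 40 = -a^2 - 13*a - 36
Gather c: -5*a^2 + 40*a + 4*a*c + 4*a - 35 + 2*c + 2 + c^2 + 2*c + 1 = -5*a^2 + 44*a + c^2 + c*(4*a + 4) - 32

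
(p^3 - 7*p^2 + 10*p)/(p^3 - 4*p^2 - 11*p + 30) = p/(p + 3)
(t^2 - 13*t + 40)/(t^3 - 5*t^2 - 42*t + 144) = (t - 5)/(t^2 + 3*t - 18)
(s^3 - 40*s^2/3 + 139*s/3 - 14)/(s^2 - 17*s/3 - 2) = (3*s^2 - 22*s + 7)/(3*s + 1)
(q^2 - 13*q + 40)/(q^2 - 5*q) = (q - 8)/q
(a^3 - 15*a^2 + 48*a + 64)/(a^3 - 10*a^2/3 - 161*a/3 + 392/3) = 3*(a^2 - 7*a - 8)/(3*a^2 + 14*a - 49)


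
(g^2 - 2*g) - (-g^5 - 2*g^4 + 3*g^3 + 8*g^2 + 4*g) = g^5 + 2*g^4 - 3*g^3 - 7*g^2 - 6*g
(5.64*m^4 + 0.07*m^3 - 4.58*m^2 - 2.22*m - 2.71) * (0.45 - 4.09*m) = -23.0676*m^5 + 2.2517*m^4 + 18.7637*m^3 + 7.0188*m^2 + 10.0849*m - 1.2195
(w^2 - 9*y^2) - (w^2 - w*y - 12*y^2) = w*y + 3*y^2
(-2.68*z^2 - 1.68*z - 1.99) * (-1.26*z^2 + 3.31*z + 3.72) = 3.3768*z^4 - 6.754*z^3 - 13.023*z^2 - 12.8365*z - 7.4028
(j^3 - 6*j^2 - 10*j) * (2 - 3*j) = -3*j^4 + 20*j^3 + 18*j^2 - 20*j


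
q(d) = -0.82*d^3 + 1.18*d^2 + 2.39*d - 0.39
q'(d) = -2.46*d^2 + 2.36*d + 2.39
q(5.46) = -85.64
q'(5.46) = -58.06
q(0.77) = 1.78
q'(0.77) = 2.75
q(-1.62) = 2.32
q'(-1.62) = -7.89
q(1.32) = 2.93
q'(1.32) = 1.22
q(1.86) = 2.86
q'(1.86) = -1.73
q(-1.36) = 0.60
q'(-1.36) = -5.37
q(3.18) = -7.23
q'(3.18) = -14.98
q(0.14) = -0.03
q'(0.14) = 2.67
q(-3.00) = 25.20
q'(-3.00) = -26.83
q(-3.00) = 25.20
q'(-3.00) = -26.83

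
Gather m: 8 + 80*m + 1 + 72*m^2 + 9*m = 72*m^2 + 89*m + 9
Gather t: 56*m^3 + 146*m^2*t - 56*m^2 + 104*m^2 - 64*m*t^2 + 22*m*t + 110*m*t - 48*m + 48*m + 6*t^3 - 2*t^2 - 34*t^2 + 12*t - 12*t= 56*m^3 + 48*m^2 + 6*t^3 + t^2*(-64*m - 36) + t*(146*m^2 + 132*m)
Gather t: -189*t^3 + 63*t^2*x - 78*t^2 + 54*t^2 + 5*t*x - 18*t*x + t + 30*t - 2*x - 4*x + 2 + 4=-189*t^3 + t^2*(63*x - 24) + t*(31 - 13*x) - 6*x + 6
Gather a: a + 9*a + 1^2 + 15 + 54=10*a + 70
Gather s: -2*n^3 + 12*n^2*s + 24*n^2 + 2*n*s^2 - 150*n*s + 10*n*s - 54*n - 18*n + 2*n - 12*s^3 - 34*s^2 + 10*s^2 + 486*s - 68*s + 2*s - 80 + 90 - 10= -2*n^3 + 24*n^2 - 70*n - 12*s^3 + s^2*(2*n - 24) + s*(12*n^2 - 140*n + 420)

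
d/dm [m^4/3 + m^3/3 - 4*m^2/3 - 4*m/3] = 4*m^3/3 + m^2 - 8*m/3 - 4/3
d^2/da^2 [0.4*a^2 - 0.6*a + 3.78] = 0.800000000000000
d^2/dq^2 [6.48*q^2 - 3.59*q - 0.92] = 12.9600000000000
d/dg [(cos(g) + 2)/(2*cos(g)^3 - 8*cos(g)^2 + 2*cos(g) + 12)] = (-29*cos(g)/2 + cos(2*g) + cos(3*g)/2 - 3)*sin(g)/(2*(cos(g)^3 - 4*cos(g)^2 + cos(g) + 6)^2)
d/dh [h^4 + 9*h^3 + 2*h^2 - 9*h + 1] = 4*h^3 + 27*h^2 + 4*h - 9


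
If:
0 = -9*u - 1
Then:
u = -1/9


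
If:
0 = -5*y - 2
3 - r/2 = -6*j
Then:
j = r/12 - 1/2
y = -2/5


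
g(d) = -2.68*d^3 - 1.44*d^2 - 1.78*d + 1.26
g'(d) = -8.04*d^2 - 2.88*d - 1.78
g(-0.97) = 4.08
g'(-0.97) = -6.55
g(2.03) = -30.71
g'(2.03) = -40.76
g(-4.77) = 267.85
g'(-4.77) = -170.98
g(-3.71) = 124.90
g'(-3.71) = -101.76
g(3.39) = -125.73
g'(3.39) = -103.94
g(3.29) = -115.62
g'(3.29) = -98.28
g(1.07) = -5.58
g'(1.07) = -14.07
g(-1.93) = 18.60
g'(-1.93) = -26.17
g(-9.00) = 1854.36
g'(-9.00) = -627.10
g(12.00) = -4858.50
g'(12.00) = -1194.10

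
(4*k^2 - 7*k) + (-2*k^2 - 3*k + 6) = 2*k^2 - 10*k + 6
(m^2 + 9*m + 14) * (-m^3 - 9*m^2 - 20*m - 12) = -m^5 - 18*m^4 - 115*m^3 - 318*m^2 - 388*m - 168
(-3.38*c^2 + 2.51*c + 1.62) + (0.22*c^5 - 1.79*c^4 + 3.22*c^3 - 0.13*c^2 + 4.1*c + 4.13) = 0.22*c^5 - 1.79*c^4 + 3.22*c^3 - 3.51*c^2 + 6.61*c + 5.75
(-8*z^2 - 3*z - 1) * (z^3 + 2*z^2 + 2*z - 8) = -8*z^5 - 19*z^4 - 23*z^3 + 56*z^2 + 22*z + 8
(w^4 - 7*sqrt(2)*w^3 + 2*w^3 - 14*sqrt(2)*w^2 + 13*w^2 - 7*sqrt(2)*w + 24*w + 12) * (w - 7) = w^5 - 7*sqrt(2)*w^4 - 5*w^4 - w^3 + 35*sqrt(2)*w^3 - 67*w^2 + 91*sqrt(2)*w^2 - 156*w + 49*sqrt(2)*w - 84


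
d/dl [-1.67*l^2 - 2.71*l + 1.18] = -3.34*l - 2.71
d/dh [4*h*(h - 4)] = 8*h - 16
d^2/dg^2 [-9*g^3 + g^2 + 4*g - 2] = 2 - 54*g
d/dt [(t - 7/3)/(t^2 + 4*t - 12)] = (-3*t^2 + 14*t - 8)/(3*(t^4 + 8*t^3 - 8*t^2 - 96*t + 144))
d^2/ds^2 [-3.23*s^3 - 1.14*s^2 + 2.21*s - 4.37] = -19.38*s - 2.28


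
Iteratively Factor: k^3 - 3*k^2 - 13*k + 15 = (k - 1)*(k^2 - 2*k - 15) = (k - 5)*(k - 1)*(k + 3)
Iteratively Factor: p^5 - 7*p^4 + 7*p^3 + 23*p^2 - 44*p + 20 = (p - 1)*(p^4 - 6*p^3 + p^2 + 24*p - 20) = (p - 1)*(p + 2)*(p^3 - 8*p^2 + 17*p - 10) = (p - 5)*(p - 1)*(p + 2)*(p^2 - 3*p + 2) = (p - 5)*(p - 1)^2*(p + 2)*(p - 2)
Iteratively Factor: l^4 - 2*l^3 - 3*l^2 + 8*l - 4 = (l - 1)*(l^3 - l^2 - 4*l + 4) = (l - 1)^2*(l^2 - 4) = (l - 1)^2*(l + 2)*(l - 2)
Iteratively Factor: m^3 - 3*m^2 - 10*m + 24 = (m - 2)*(m^2 - m - 12) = (m - 4)*(m - 2)*(m + 3)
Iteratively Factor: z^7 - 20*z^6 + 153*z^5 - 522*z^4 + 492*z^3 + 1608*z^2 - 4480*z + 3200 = (z - 2)*(z^6 - 18*z^5 + 117*z^4 - 288*z^3 - 84*z^2 + 1440*z - 1600) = (z - 4)*(z - 2)*(z^5 - 14*z^4 + 61*z^3 - 44*z^2 - 260*z + 400) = (z - 4)*(z - 2)*(z + 2)*(z^4 - 16*z^3 + 93*z^2 - 230*z + 200) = (z - 5)*(z - 4)*(z - 2)*(z + 2)*(z^3 - 11*z^2 + 38*z - 40) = (z - 5)*(z - 4)*(z - 2)^2*(z + 2)*(z^2 - 9*z + 20) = (z - 5)^2*(z - 4)*(z - 2)^2*(z + 2)*(z - 4)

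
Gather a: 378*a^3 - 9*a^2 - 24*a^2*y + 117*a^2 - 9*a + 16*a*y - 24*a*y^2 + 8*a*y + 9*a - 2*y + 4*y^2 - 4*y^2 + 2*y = 378*a^3 + a^2*(108 - 24*y) + a*(-24*y^2 + 24*y)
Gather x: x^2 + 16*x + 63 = x^2 + 16*x + 63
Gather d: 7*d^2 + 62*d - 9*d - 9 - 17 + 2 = 7*d^2 + 53*d - 24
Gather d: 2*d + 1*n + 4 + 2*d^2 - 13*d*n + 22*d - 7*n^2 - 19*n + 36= 2*d^2 + d*(24 - 13*n) - 7*n^2 - 18*n + 40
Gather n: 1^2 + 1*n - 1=n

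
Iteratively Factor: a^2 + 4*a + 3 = (a + 1)*(a + 3)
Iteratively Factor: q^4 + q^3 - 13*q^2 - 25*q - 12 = (q - 4)*(q^3 + 5*q^2 + 7*q + 3) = (q - 4)*(q + 1)*(q^2 + 4*q + 3) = (q - 4)*(q + 1)^2*(q + 3)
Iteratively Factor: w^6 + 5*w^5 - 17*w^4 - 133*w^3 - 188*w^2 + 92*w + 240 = (w + 2)*(w^5 + 3*w^4 - 23*w^3 - 87*w^2 - 14*w + 120) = (w - 5)*(w + 2)*(w^4 + 8*w^3 + 17*w^2 - 2*w - 24) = (w - 5)*(w + 2)^2*(w^3 + 6*w^2 + 5*w - 12) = (w - 5)*(w + 2)^2*(w + 3)*(w^2 + 3*w - 4) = (w - 5)*(w - 1)*(w + 2)^2*(w + 3)*(w + 4)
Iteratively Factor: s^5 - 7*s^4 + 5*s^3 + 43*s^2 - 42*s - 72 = (s + 2)*(s^4 - 9*s^3 + 23*s^2 - 3*s - 36) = (s + 1)*(s + 2)*(s^3 - 10*s^2 + 33*s - 36) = (s - 3)*(s + 1)*(s + 2)*(s^2 - 7*s + 12) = (s - 4)*(s - 3)*(s + 1)*(s + 2)*(s - 3)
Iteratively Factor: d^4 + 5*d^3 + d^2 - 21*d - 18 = (d + 1)*(d^3 + 4*d^2 - 3*d - 18) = (d + 1)*(d + 3)*(d^2 + d - 6) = (d - 2)*(d + 1)*(d + 3)*(d + 3)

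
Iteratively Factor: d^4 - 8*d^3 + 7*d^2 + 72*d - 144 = (d - 4)*(d^3 - 4*d^2 - 9*d + 36) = (d - 4)*(d + 3)*(d^2 - 7*d + 12) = (d - 4)*(d - 3)*(d + 3)*(d - 4)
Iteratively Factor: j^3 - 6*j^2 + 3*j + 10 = (j - 5)*(j^2 - j - 2) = (j - 5)*(j - 2)*(j + 1)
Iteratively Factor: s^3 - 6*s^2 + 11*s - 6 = (s - 3)*(s^2 - 3*s + 2) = (s - 3)*(s - 1)*(s - 2)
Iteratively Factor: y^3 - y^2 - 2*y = (y + 1)*(y^2 - 2*y) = (y - 2)*(y + 1)*(y)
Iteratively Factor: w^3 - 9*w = (w - 3)*(w^2 + 3*w) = (w - 3)*(w + 3)*(w)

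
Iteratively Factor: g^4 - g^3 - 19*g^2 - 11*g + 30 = (g - 5)*(g^3 + 4*g^2 + g - 6) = (g - 5)*(g + 2)*(g^2 + 2*g - 3) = (g - 5)*(g - 1)*(g + 2)*(g + 3)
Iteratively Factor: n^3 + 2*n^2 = (n)*(n^2 + 2*n) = n^2*(n + 2)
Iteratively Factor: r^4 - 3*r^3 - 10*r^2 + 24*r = (r - 2)*(r^3 - r^2 - 12*r) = (r - 2)*(r + 3)*(r^2 - 4*r) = (r - 4)*(r - 2)*(r + 3)*(r)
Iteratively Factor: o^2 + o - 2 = (o - 1)*(o + 2)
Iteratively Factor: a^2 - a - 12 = (a + 3)*(a - 4)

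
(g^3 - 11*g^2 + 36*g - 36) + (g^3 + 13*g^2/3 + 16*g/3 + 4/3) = 2*g^3 - 20*g^2/3 + 124*g/3 - 104/3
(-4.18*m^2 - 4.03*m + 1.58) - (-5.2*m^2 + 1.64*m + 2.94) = 1.02*m^2 - 5.67*m - 1.36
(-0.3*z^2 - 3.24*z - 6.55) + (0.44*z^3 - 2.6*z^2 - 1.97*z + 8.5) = 0.44*z^3 - 2.9*z^2 - 5.21*z + 1.95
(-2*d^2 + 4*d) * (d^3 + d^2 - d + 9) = -2*d^5 + 2*d^4 + 6*d^3 - 22*d^2 + 36*d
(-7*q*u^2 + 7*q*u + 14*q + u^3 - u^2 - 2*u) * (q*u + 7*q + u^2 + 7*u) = -7*q^2*u^3 - 42*q^2*u^2 + 63*q^2*u + 98*q^2 - 6*q*u^4 - 36*q*u^3 + 54*q*u^2 + 84*q*u + u^5 + 6*u^4 - 9*u^3 - 14*u^2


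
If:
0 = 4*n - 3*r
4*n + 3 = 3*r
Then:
No Solution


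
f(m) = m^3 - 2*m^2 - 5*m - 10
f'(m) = 3*m^2 - 4*m - 5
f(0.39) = -12.19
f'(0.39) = -6.10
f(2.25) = -19.98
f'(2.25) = 1.19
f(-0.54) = -8.04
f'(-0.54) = -1.97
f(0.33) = -11.83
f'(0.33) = -5.99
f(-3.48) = -58.96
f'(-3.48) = 45.25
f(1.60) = -19.02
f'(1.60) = -3.72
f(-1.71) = -12.30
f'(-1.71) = 10.61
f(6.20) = 120.45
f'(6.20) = 85.52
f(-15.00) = -3760.00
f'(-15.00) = 730.00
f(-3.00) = -40.00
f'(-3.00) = 34.00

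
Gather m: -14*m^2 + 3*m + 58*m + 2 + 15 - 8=-14*m^2 + 61*m + 9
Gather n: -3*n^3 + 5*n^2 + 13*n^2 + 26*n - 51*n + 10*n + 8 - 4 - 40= -3*n^3 + 18*n^2 - 15*n - 36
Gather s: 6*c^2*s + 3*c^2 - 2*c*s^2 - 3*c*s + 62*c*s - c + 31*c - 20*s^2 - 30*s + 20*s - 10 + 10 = 3*c^2 + 30*c + s^2*(-2*c - 20) + s*(6*c^2 + 59*c - 10)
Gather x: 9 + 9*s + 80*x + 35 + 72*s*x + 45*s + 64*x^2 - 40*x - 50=54*s + 64*x^2 + x*(72*s + 40) - 6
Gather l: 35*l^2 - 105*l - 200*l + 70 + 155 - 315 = 35*l^2 - 305*l - 90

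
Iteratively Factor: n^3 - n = (n - 1)*(n^2 + n) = (n - 1)*(n + 1)*(n)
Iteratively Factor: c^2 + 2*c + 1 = (c + 1)*(c + 1)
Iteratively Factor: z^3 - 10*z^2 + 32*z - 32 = (z - 4)*(z^2 - 6*z + 8) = (z - 4)^2*(z - 2)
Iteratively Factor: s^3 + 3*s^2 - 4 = (s + 2)*(s^2 + s - 2) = (s - 1)*(s + 2)*(s + 2)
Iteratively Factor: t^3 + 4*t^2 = (t + 4)*(t^2) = t*(t + 4)*(t)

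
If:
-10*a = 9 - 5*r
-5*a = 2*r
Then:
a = -2/5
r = 1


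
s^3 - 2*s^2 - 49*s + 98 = (s - 7)*(s - 2)*(s + 7)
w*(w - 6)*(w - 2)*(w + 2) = w^4 - 6*w^3 - 4*w^2 + 24*w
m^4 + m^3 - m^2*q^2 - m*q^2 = m*(m + 1)*(m - q)*(m + q)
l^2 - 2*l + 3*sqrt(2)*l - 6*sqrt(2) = (l - 2)*(l + 3*sqrt(2))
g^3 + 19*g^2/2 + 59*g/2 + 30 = (g + 5/2)*(g + 3)*(g + 4)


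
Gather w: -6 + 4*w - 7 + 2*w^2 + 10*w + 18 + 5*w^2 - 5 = 7*w^2 + 14*w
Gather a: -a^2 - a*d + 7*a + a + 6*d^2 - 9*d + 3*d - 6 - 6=-a^2 + a*(8 - d) + 6*d^2 - 6*d - 12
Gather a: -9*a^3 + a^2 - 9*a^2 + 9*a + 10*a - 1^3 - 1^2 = -9*a^3 - 8*a^2 + 19*a - 2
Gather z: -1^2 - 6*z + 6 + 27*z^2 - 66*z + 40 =27*z^2 - 72*z + 45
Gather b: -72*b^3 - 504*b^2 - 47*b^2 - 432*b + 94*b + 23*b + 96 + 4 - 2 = -72*b^3 - 551*b^2 - 315*b + 98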